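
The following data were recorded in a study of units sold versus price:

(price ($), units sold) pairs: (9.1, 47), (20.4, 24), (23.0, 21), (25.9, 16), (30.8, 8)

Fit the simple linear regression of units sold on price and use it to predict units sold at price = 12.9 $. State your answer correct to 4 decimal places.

n = 5, Σx = 109.2, Σy = 116, Σxy = 2061.1, Σx² = 2647.42
Sxx = Σx² − (Σx)²/n = 2647.42 − 2384.928 = 262.492
Sxy = Σxy − (Σx)(Σy)/n = 2061.1 − 2533.44 = -472.34
b = Sxy/Sxx = -472.34/262.492 = -1.799445
a = ȳ − b·x̄ = 23.2 − (-1.799445)·21.84 = 62.499886
ŷ(12.9) = a + b·12.9 = 62.499886 + (-1.799445)·12.9 = 39.287041

39.2870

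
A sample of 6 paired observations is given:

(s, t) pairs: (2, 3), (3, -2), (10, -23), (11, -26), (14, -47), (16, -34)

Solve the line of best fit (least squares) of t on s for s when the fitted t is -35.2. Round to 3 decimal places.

n = 6, Σx = 56, Σy = -129, Σxy = -1718, Σx² = 686
Sxx = Σx² − (Σx)²/n = 686 − 522.666667 = 163.333333
Sxy = Σxy − (Σx)(Σy)/n = -1718 − (-1204) = -514
b = Sxy/Sxx = -514/163.333333 = -3.146939
a = ȳ − b·x̄ = -21.5 − (-3.146939)·9.333333 = 7.871429
Set a + b·x = -35.2: x = (-35.2 − 7.871429) / (-3.146939) = 13.686770

13.687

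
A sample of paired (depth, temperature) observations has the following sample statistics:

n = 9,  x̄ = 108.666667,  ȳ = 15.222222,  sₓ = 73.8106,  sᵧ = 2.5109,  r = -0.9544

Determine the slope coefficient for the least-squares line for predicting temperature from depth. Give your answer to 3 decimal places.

-0.032

b = r · sᵧ/sₓ = -0.9544 · 2.5109/73.8106 = -0.032467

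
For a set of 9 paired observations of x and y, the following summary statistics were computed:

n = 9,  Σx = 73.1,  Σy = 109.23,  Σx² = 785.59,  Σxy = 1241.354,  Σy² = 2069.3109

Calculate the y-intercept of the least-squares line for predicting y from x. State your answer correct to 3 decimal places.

Sxx = Σx² − (Σx)²/n = 785.59 − 593.734444 = 191.855556
Sxy = Σxy − (Σx)(Σy)/n = 1241.354 − 887.190333 = 354.163667
b = Sxy/Sxx = 354.163667/191.855556 = 1.845991
a = ȳ − b·x̄ = 12.136667 − 1.845991·8.122222 = -2.856884

-2.857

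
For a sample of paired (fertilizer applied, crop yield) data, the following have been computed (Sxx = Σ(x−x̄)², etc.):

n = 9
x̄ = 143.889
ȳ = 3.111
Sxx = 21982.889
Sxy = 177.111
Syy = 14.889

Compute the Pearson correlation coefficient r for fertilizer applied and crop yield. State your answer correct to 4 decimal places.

0.3096

r = Sxy/√(Sxx·Syy) = 177.111/√(327303.234321) = 177.111/572.104216 = 0.309578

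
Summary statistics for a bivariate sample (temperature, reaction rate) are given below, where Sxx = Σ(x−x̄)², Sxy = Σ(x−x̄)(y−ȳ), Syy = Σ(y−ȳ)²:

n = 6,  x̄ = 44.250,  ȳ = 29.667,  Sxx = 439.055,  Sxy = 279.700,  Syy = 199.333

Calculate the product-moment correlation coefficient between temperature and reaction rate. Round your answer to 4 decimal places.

r = Sxy/√(Sxx·Syy) = 279.7/√(87518.150315) = 279.7/295.834667 = 0.945461

0.9455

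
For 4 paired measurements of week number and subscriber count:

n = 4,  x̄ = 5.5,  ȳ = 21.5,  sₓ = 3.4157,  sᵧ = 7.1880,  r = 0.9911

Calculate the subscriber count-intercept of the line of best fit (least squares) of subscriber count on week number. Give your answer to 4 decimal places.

b = r · sᵧ/sₓ = 0.9911 · 7.188/3.4157 = 2.085671
a = ȳ − b·x̄ = 21.5 − 2.085671·5.5 = 10.028809

10.0288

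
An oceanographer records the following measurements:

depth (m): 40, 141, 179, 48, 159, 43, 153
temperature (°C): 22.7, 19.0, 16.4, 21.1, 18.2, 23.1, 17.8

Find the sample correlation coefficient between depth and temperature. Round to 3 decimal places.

-0.967

n = 7, Σx = 763, Σy = 138.3, Σxy = 14145.9, Σx² = 106365, Σy² = 2772.15
Sxx = Σx² − (Σx)²/n = 106365 − 83167 = 23198
Sxy = Σxy − (Σx)(Σy)/n = 14145.9 − 15074.7 = -928.8
Syy = Σy² − (Σy)²/n = 2772.15 − 2732.412857 = 39.737143
r = Sxy/√(Sxx·Syy) = -928.8/√(921822.24) = -928.8/960.115743 = -0.967383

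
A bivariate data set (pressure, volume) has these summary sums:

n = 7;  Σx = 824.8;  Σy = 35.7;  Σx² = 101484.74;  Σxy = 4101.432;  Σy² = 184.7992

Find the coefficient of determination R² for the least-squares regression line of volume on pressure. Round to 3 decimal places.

Sxx = Σx² − (Σx)²/n = 101484.74 − 97185.005714 = 4299.734286
Sxy = Σxy − (Σx)(Σy)/n = 4101.432 − 4206.48 = -105.048
Syy = Σy² − (Σy)²/n = 184.7992 − 182.07 = 2.7292
R² = Sxy²/(Sxx·Syy) = (-105.048)²/(4299.734286·2.7292) = 0.940370

0.940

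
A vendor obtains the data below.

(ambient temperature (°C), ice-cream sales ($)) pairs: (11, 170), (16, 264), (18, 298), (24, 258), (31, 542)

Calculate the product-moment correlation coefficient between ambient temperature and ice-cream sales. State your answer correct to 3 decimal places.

0.883

n = 5, Σx = 100, Σy = 1532, Σxy = 34452, Σx² = 2238, Σy² = 547728
Sxx = Σx² − (Σx)²/n = 2238 − 2000 = 238
Sxy = Σxy − (Σx)(Σy)/n = 34452 − 30640 = 3812
Syy = Σy² − (Σy)²/n = 547728 − 469404.8 = 78323.2
r = Sxy/√(Sxx·Syy) = 3812/√(18640921.6) = 3812/4317.513358 = 0.882916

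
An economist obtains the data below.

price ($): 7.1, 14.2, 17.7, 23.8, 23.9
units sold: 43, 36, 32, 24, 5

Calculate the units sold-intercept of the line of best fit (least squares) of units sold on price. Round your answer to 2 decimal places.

58.75

n = 5, Σx = 86.7, Σy = 140, Σxy = 2073.6, Σx² = 1702.99
Sxx = Σx² − (Σx)²/n = 1702.99 − 1503.378 = 199.612
Sxy = Σxy − (Σx)(Σy)/n = 2073.6 − 2427.6 = -354
b = Sxy/Sxx = -354/199.612 = -1.773440
a = ȳ − b·x̄ = 28 − (-1.773440)·17.34 = 58.751458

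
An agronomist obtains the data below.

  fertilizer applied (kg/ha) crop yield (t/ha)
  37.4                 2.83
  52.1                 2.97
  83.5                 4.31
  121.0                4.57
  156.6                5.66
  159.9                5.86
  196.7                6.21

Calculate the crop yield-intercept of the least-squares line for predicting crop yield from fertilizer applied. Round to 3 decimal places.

2.042

n = 7, Σx = 807.2, Σy = 32.41, Σxy = 4218.311, Σx² = 114508.88
Sxx = Σx² − (Σx)²/n = 114508.88 − 93081.691429 = 21427.188571
Sxy = Σxy − (Σx)(Σy)/n = 4218.311 − 3737.336 = 480.975
b = Sxy/Sxx = 480.975/21427.188571 = 0.022447
a = ȳ − b·x̄ = 4.63 − 0.022447·115.314286 = 2.041546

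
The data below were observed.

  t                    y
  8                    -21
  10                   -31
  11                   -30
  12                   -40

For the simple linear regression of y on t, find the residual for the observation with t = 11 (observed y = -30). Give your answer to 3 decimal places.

3.714

n = 4, Σx = 41, Σy = -122, Σxy = -1288, Σx² = 429
Sxx = Σx² − (Σx)²/n = 429 − 420.25 = 8.75
Sxy = Σxy − (Σx)(Σy)/n = -1288 − (-1250.5) = -37.5
b = Sxy/Sxx = -37.5/8.75 = -4.285714
a = ȳ − b·x̄ = -30.5 − (-4.285714)·10.25 = 13.428571
ŷ(11) = 13.428571 + (-4.285714)·11 = -33.714286
residual = y − ŷ = -30 − (-33.714286) = 3.714286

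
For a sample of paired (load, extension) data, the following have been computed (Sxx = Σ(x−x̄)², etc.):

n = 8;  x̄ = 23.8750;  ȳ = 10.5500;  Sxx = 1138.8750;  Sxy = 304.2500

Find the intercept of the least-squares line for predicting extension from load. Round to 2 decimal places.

b = Sxy/Sxx = 304.25/1138.875 = 0.267150
a = ȳ − b·x̄ = 10.55 − 0.267150·23.875 = 4.171803

4.17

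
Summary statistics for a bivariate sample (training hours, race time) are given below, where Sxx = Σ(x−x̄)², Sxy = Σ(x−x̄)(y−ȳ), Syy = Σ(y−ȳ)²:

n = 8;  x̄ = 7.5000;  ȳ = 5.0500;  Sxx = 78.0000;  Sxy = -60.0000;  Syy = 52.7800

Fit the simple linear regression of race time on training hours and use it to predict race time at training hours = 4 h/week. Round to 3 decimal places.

b = Sxy/Sxx = -60/78 = -0.769231
a = ȳ − b·x̄ = 5.05 − (-0.769231)·7.5 = 10.819231
ŷ(4) = a + b·4 = 10.819231 + (-0.769231)·4 = 7.742308

7.742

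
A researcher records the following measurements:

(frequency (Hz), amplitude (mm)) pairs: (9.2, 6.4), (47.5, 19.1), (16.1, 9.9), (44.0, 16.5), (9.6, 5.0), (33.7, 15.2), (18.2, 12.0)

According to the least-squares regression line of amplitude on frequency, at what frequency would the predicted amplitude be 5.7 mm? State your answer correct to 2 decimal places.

n = 7, Σx = 178.3, Σy = 84.1, Σxy = 2630.16, Σx² = 6095.19
Sxx = Σx² − (Σx)²/n = 6095.19 − 4541.555714 = 1553.634286
Sxy = Σxy − (Σx)(Σy)/n = 2630.16 − 2142.147143 = 488.012857
b = Sxy/Sxx = 488.012857/1553.634286 = 0.314111
a = ȳ − b·x̄ = 12.014286 − 0.314111·25.471429 = 4.013442
Set a + b·x = 5.7: x = (5.7 − 4.013442) / 0.314111 = 5.369313

5.37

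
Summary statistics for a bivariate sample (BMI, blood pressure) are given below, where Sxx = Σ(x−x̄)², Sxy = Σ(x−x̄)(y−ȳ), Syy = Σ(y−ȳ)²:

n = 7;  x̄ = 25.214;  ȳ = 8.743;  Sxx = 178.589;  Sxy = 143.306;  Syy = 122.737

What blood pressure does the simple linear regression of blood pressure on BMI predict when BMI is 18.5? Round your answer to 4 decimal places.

b = Sxy/Sxx = 143.306/178.589 = 0.802435
a = ȳ − b·x̄ = 8.743 − 0.802435·25.214 = -11.489587
ŷ(18.5) = a + b·18.5 = -11.489587 + 0.802435·18.5 = 3.355454

3.3555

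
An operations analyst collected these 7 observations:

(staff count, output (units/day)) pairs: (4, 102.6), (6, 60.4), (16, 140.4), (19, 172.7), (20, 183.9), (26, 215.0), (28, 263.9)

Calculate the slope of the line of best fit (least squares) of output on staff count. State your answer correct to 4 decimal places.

7.1075

n = 7, Σx = 119, Σy = 1138.9, Σxy = 22957.7, Σx² = 2529
Sxx = Σx² − (Σx)²/n = 2529 − 2023 = 506
Sxy = Σxy − (Σx)(Σy)/n = 22957.7 − 19361.3 = 3596.4
b = Sxy/Sxx = 3596.4/506 = 7.107510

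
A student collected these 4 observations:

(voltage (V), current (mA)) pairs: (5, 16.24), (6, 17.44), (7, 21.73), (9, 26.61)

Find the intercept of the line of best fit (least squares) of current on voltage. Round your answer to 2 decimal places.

2.14

n = 4, Σx = 27, Σy = 82.02, Σxy = 577.44, Σx² = 191
Sxx = Σx² − (Σx)²/n = 191 − 182.25 = 8.75
Sxy = Σxy − (Σx)(Σy)/n = 577.44 − 553.635 = 23.805
b = Sxy/Sxx = 23.805/8.75 = 2.720571
a = ȳ − b·x̄ = 20.505 − 2.720571·6.75 = 2.141143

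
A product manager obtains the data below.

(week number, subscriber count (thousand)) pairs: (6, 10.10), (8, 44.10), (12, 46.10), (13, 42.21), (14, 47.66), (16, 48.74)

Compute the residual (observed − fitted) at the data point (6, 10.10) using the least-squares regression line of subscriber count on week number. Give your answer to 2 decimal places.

-13.18

n = 6, Σx = 69, Σy = 238.91, Σxy = 2962.41, Σx² = 865
Sxx = Σx² − (Σx)²/n = 865 − 793.5 = 71.5
Sxy = Σxy − (Σx)(Σy)/n = 2962.41 − 2747.465 = 214.945
b = Sxy/Sxx = 214.945/71.5 = 3.006224
a = ȳ − b·x̄ = 39.818333 − 3.006224·11.5 = 5.246760
ŷ(6) = 5.246760 + 3.006224·6 = 23.284103
residual = y − ŷ = 10.10 − 23.284103 = -13.184103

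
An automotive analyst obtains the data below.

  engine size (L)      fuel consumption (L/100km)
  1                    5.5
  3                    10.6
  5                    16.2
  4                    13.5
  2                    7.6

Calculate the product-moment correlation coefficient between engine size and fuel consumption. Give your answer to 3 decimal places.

0.999

n = 5, Σx = 15, Σy = 53.4, Σxy = 187.5, Σx² = 55, Σy² = 645.06
Sxx = Σx² − (Σx)²/n = 55 − 45 = 10
Sxy = Σxy − (Σx)(Σy)/n = 187.5 − 160.2 = 27.3
Syy = Σy² − (Σy)²/n = 645.06 − 570.312 = 74.748
r = Sxy/√(Sxx·Syy) = 27.3/√(747.48) = 27.3/27.340080 = 0.998534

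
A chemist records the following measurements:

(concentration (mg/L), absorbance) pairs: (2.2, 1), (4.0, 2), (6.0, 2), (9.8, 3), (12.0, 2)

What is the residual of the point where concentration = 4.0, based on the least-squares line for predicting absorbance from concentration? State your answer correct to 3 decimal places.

0.324

n = 5, Σx = 34, Σy = 10, Σxy = 75.6, Σx² = 296.88
Sxx = Σx² − (Σx)²/n = 296.88 − 231.2 = 65.68
Sxy = Σxy − (Σx)(Σy)/n = 75.6 − 68 = 7.6
b = Sxy/Sxx = 7.6/65.68 = 0.115713
a = ȳ − b·x̄ = 2 − 0.115713·6.8 = 1.213155
ŷ(4.0) = 1.213155 + 0.115713·4 = 1.676005
residual = y − ŷ = 2 − 1.676005 = 0.323995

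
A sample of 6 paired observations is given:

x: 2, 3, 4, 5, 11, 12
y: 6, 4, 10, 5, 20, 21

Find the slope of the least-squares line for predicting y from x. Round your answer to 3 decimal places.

n = 6, Σx = 37, Σy = 66, Σxy = 561, Σx² = 319
Sxx = Σx² − (Σx)²/n = 319 − 228.166667 = 90.833333
Sxy = Σxy − (Σx)(Σy)/n = 561 − 407 = 154
b = Sxy/Sxx = 154/90.833333 = 1.695413

1.695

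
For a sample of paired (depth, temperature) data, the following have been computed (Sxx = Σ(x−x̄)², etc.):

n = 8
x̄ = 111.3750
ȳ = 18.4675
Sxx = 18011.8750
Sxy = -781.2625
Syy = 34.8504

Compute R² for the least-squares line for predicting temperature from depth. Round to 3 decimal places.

R² = Sxy²/(Sxx·Syy) = (-781.2625)²/(18011.875·34.8504) = 0.972360

0.972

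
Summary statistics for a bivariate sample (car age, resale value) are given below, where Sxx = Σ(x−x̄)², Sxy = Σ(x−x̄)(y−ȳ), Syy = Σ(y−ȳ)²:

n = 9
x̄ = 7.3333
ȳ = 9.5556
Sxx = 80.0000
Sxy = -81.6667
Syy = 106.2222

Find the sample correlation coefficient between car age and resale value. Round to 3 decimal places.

r = Sxy/√(Sxx·Syy) = -81.6667/√(8497.776) = -81.6667/92.183382 = -0.885916

-0.886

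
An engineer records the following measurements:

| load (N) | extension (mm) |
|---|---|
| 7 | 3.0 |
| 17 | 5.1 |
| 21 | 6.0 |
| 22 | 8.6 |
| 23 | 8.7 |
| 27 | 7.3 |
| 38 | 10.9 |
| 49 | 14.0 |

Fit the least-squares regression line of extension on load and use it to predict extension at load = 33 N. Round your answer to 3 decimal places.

n = 8, Σx = 204, Σy = 63.6, Σxy = 1920.3, Σx² = 6366
Sxx = Σx² − (Σx)²/n = 6366 − 5202 = 1164
Sxy = Σxy − (Σx)(Σy)/n = 1920.3 − 1621.8 = 298.5
b = Sxy/Sxx = 298.5/1164 = 0.256443
a = ȳ − b·x̄ = 7.95 − 0.256443·25.5 = 1.410696
ŷ(33) = a + b·33 = 1.410696 + 0.256443·33 = 9.873325

9.873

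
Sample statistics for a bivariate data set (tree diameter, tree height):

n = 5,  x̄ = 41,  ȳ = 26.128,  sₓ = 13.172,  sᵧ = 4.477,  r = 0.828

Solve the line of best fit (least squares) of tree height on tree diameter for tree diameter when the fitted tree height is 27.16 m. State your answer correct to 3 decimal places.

44.667

b = r · sᵧ/sₓ = 0.828 · 4.477/13.172 = 0.281427
a = ȳ − b·x̄ = 26.128 − 0.281427·41 = 14.589494
Set a + b·x = 27.16: x = (27.16 − 14.589494) / 0.281427 = 44.667026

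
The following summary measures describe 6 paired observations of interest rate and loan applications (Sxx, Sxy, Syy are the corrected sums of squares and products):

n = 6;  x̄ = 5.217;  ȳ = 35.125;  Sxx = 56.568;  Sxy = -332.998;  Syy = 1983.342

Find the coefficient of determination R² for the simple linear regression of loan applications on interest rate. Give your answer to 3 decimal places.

0.988

R² = Sxy²/(Sxx·Syy) = (-332.998)²/(56.568·1983.342) = 0.988359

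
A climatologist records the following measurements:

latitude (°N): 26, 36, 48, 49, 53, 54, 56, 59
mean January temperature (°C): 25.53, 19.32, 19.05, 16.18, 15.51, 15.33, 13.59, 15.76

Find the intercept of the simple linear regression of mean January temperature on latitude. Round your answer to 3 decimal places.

n = 8, Σx = 381, Σy = 140.27, Σxy = 6407.25, Σx² = 19019
Sxx = Σx² − (Σx)²/n = 19019 − 18145.125 = 873.875
Sxy = Σxy − (Σx)(Σy)/n = 6407.25 − 6680.35875 = -273.10875
b = Sxy/Sxx = -273.10875/873.875 = -0.312526
a = ȳ − b·x̄ = 17.53375 − (-0.312526)·47.625 = 32.417806

32.418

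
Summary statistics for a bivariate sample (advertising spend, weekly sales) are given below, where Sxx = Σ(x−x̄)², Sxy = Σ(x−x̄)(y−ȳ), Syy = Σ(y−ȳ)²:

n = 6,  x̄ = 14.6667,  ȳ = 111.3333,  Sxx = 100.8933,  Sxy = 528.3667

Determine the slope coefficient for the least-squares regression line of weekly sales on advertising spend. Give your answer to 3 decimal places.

5.237

b = Sxy/Sxx = 528.3667/100.8933 = 5.236886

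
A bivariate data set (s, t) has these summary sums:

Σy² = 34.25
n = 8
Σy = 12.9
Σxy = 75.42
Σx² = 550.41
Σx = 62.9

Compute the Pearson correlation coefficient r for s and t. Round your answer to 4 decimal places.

-0.9488

Sxx = Σx² − (Σx)²/n = 550.41 − 494.55125 = 55.85875
Sxy = Σxy − (Σx)(Σy)/n = 75.42 − 101.42625 = -26.00625
Syy = Σy² − (Σy)²/n = 34.25 − 20.80125 = 13.44875
r = Sxy/√(Sxx·Syy) = -26.00625/√(751.230364) = -26.00625/27.408582 = -0.948836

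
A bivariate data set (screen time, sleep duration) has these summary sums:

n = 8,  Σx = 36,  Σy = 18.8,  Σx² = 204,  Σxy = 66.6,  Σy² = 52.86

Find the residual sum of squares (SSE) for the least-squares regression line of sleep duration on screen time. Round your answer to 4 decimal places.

0.9657

Sxx = Σx² − (Σx)²/n = 204 − 162 = 42
Sxy = Σxy − (Σx)(Σy)/n = 66.6 − 84.6 = -18
Syy = Σy² − (Σy)²/n = 52.86 − 44.18 = 8.68
b = Sxy/Sxx = -18/42 = -0.428571
SSE = Syy − b·Sxy = 8.68 − (-0.428571)·(-18) = 0.965714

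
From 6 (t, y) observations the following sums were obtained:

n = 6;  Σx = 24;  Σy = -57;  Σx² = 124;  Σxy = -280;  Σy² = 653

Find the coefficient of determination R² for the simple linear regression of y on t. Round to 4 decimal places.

Sxx = Σx² − (Σx)²/n = 124 − 96 = 28
Sxy = Σxy − (Σx)(Σy)/n = -280 − (-228) = -52
Syy = Σy² − (Σy)²/n = 653 − 541.5 = 111.5
R² = Sxy²/(Sxx·Syy) = (-52)²/(28·111.5) = 0.866111

0.8661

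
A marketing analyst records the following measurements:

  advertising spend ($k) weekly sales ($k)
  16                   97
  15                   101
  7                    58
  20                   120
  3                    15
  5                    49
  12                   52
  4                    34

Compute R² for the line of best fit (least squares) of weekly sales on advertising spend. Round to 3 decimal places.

n = 8, Σx = 82, Σy = 526, Σxy = 6923, Σx² = 1124, Σy² = 43860
Sxx = Σx² − (Σx)²/n = 1124 − 840.5 = 283.5
Sxy = Σxy − (Σx)(Σy)/n = 6923 − 5391.5 = 1531.5
Syy = Σy² − (Σy)²/n = 43860 − 34584.5 = 9275.5
R² = Sxy²/(Sxx·Syy) = (1531.5)²/(283.5·9275.5) = 0.891956

0.892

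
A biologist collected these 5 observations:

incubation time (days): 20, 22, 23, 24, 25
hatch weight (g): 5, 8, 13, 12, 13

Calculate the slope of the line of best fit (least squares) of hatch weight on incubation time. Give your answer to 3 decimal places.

n = 5, Σx = 114, Σy = 51, Σxy = 1188, Σx² = 2614
Sxx = Σx² − (Σx)²/n = 2614 − 2599.2 = 14.8
Sxy = Σxy − (Σx)(Σy)/n = 1188 − 1162.8 = 25.2
b = Sxy/Sxx = 25.2/14.8 = 1.702703

1.703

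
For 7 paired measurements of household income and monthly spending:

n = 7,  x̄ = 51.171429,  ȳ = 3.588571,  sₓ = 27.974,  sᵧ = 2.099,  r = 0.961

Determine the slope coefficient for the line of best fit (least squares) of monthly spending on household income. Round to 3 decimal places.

0.072

b = r · sᵧ/sₓ = 0.961 · 2.099/27.974 = 0.072108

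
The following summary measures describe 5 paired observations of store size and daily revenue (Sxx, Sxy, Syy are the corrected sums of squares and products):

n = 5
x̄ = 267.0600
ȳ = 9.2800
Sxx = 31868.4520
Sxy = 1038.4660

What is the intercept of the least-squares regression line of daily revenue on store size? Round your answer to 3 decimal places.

0.578

b = Sxy/Sxx = 1038.466/31868.452 = 0.032586
a = ȳ − b·x̄ = 9.28 − 0.032586·267.06 = 0.577578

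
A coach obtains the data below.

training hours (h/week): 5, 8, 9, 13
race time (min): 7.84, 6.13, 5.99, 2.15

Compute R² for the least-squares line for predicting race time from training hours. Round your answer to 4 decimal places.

0.9616

n = 4, Σx = 35, Σy = 22.11, Σxy = 170.1, Σx² = 339, Σy² = 139.5451
Sxx = Σx² − (Σx)²/n = 339 − 306.25 = 32.75
Sxy = Σxy − (Σx)(Σy)/n = 170.1 − 193.4625 = -23.3625
Syy = Σy² − (Σy)²/n = 139.5451 − 122.213025 = 17.332075
R² = Sxy²/(Sxx·Syy) = (-23.3625)²/(32.75·17.332075) = 0.961561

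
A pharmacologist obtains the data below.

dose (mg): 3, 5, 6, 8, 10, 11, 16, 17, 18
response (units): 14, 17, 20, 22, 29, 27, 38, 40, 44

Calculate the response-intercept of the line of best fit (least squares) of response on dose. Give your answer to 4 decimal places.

n = 9, Σx = 94, Σy = 251, Σxy = 3090, Σx² = 1224
Sxx = Σx² − (Σx)²/n = 1224 − 981.777778 = 242.222222
Sxy = Σxy − (Σx)(Σy)/n = 3090 − 2621.555556 = 468.444444
b = Sxy/Sxx = 468.444444/242.222222 = 1.933945
a = ȳ − b·x̄ = 27.888889 − 1.933945·10.444444 = 7.689908

7.6899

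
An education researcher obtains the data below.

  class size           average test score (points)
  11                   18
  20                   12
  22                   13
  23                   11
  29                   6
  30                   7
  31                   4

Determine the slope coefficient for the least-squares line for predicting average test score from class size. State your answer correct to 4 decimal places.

-0.6636

n = 7, Σx = 166, Σy = 71, Σxy = 1485, Σx² = 4236
Sxx = Σx² − (Σx)²/n = 4236 − 3936.571429 = 299.428571
Sxy = Σxy − (Σx)(Σy)/n = 1485 − 1683.714286 = -198.714286
b = Sxy/Sxx = -198.714286/299.428571 = -0.663645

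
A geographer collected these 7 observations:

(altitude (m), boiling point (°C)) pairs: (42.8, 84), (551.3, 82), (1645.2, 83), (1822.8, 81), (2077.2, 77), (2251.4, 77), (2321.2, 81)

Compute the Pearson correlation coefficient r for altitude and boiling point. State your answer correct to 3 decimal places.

n = 7, Σx = 10711.9, Σy = 565, Σxy = 854319.6, Σx² = 21106577.65, Σy² = 45649
Sxx = Σx² − (Σx)²/n = 21106577.65 − 16392114.515714 = 4714463.134286
Sxy = Σxy − (Σx)(Σy)/n = 854319.6 − 864603.357143 = -10283.757143
Syy = Σy² − (Σy)²/n = 45649 − 45603.571429 = 45.428571
r = Sxy/√(Sxx·Syy) = -10283.757143/√(214171325.243265) = -10283.757143/14634.593443 = -0.702702

-0.703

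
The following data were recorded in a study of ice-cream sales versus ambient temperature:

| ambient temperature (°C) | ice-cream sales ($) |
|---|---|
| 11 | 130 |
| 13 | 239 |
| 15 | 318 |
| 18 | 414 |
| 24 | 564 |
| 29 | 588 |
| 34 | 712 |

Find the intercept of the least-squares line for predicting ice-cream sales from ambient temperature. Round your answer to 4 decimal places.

-59.5108

n = 7, Σx = 144, Σy = 2965, Σxy = 71555, Σx² = 3412
Sxx = Σx² − (Σx)²/n = 3412 − 2962.285714 = 449.714286
Sxy = Σxy − (Σx)(Σy)/n = 71555 − 60994.285714 = 10560.714286
b = Sxy/Sxx = 10560.714286/449.714286 = 23.483164
a = ȳ − b·x̄ = 423.571429 − 23.483164·20.571429 = -59.510801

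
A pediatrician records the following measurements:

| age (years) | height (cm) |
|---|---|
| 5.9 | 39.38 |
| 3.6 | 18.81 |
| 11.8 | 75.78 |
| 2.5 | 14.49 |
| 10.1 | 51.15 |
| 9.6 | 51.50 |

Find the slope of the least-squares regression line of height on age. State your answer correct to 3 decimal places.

n = 6, Σx = 43.5, Σy = 251.11, Σxy = 2241.502, Σx² = 387.43
Sxx = Σx² − (Σx)²/n = 387.43 − 315.375 = 72.055
Sxy = Σxy − (Σx)(Σy)/n = 2241.502 − 1820.5475 = 420.9545
b = Sxy/Sxx = 420.9545/72.055 = 5.842128

5.842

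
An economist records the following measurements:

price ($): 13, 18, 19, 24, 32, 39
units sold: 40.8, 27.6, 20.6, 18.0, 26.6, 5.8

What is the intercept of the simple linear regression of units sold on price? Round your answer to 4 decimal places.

45.8602

n = 6, Σx = 145, Σy = 139.4, Σxy = 2928, Σx² = 3975
Sxx = Σx² − (Σx)²/n = 3975 − 3504.166667 = 470.833333
Sxy = Σxy − (Σx)(Σy)/n = 2928 − 3368.833333 = -440.833333
b = Sxy/Sxx = -440.833333/470.833333 = -0.936283
a = ȳ − b·x̄ = 23.233333 − (-0.936283)·24.166667 = 45.860177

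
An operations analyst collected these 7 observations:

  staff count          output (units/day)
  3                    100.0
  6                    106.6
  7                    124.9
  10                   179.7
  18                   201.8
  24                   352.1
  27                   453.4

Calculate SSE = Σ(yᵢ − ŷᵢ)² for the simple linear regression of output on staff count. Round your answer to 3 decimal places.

9523.596

n = 7, Σx = 95, Σy = 1518.5, Σxy = 27935.5, Σx² = 1823, Σy² = 439524.87
Sxx = Σx² − (Σx)²/n = 1823 − 1289.285714 = 533.714286
Sxy = Σxy − (Σx)(Σy)/n = 27935.5 − 20608.214286 = 7327.285714
Syy = Σy² − (Σy)²/n = 439524.87 − 329406.035714 = 110118.834286
b = Sxy/Sxx = 7327.285714/533.714286 = 13.728854
SSE = Syy − b·Sxy = 110118.834286 − 13.728854·7327.285714 = 9523.595642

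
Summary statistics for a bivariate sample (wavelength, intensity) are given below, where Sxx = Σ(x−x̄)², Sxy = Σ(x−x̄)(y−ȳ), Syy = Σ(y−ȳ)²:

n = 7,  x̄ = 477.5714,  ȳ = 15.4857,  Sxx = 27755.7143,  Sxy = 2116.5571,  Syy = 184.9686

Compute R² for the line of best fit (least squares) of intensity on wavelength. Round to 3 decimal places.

R² = Sxy²/(Sxx·Syy) = (2116.5571)²/(27755.7143·184.9686) = 0.872589

0.873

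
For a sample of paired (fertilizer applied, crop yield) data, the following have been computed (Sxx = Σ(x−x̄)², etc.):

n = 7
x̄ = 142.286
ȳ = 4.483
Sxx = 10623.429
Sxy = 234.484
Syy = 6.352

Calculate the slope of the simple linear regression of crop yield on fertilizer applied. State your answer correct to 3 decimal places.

0.022

b = Sxy/Sxx = 234.484/10623.429 = 0.022072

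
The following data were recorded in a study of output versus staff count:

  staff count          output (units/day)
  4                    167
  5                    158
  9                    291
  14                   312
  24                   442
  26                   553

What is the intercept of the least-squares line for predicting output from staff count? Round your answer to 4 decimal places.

n = 6, Σx = 82, Σy = 1923, Σxy = 33431, Σx² = 1570
Sxx = Σx² − (Σx)²/n = 1570 − 1120.666667 = 449.333333
Sxy = Σxy − (Σx)(Σy)/n = 33431 − 26281 = 7150
b = Sxy/Sxx = 7150/449.333333 = 15.912463
a = ȳ − b·x̄ = 320.5 − 15.912463·13.666667 = 103.029674

103.0297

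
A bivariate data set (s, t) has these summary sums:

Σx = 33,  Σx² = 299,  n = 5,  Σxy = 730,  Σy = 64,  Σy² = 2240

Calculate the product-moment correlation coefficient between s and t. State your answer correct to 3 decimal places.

Sxx = Σx² − (Σx)²/n = 299 − 217.8 = 81.2
Sxy = Σxy − (Σx)(Σy)/n = 730 − 422.4 = 307.6
Syy = Σy² − (Σy)²/n = 2240 − 819.2 = 1420.8
r = Sxy/√(Sxx·Syy) = 307.6/√(115368.96) = 307.6/339.660065 = 0.905611

0.906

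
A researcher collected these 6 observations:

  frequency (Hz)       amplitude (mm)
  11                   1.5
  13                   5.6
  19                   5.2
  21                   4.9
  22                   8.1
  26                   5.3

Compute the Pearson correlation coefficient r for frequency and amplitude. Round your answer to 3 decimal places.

0.597

n = 6, Σx = 112, Σy = 30.6, Σxy = 607, Σx² = 2252, Σy² = 178.36
Sxx = Σx² − (Σx)²/n = 2252 − 2090.666667 = 161.333333
Sxy = Σxy − (Σx)(Σy)/n = 607 − 571.2 = 35.8
Syy = Σy² − (Σy)²/n = 178.36 − 156.06 = 22.3
r = Sxy/√(Sxx·Syy) = 35.8/√(3597.733333) = 35.8/59.981108 = 0.596855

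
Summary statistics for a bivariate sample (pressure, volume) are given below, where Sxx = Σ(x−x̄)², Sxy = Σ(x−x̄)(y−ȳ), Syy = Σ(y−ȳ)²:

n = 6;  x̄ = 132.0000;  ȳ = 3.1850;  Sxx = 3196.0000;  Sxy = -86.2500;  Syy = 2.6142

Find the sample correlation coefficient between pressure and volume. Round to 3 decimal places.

r = Sxy/√(Sxx·Syy) = -86.25/√(8354.9832) = -86.25/91.405597 = -0.943596

-0.944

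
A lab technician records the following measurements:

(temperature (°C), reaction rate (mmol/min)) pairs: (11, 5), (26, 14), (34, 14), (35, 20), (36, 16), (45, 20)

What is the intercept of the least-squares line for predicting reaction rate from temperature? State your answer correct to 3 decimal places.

n = 6, Σx = 187, Σy = 89, Σxy = 3071, Σx² = 6499
Sxx = Σx² − (Σx)²/n = 6499 − 5828.166667 = 670.833333
Sxy = Σxy − (Σx)(Σy)/n = 3071 − 2773.833333 = 297.166667
b = Sxy/Sxx = 297.166667/670.833333 = 0.442981
a = ȳ − b·x̄ = 14.833333 − 0.442981·31.166667 = 1.027081

1.027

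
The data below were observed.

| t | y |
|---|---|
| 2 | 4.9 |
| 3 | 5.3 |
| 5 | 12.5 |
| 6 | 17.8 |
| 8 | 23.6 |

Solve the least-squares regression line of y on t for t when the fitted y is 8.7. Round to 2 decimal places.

n = 5, Σx = 24, Σy = 64.1, Σxy = 383.8, Σx² = 138
Sxx = Σx² − (Σx)²/n = 138 − 115.2 = 22.8
Sxy = Σxy − (Σx)(Σy)/n = 383.8 − 307.68 = 76.12
b = Sxy/Sxx = 76.12/22.8 = 3.338596
a = ȳ − b·x̄ = 12.82 − 3.338596·4.8 = -3.205263
Set a + b·x = 8.7: x = (8.7 − (-3.205263)) / 3.338596 = 3.565949

3.57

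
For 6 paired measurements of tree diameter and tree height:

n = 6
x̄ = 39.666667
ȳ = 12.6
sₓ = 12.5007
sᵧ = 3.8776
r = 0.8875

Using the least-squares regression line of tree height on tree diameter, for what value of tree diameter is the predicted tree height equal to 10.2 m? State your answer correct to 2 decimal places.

30.95

b = r · sᵧ/sₓ = 0.8875 · 3.8776/12.5007 = 0.275294
a = ȳ − b·x̄ = 12.6 − 0.275294·39.666667 = 1.679997
Set a + b·x = 10.2: x = (10.2 − 1.679997) / 0.275294 = 30.948720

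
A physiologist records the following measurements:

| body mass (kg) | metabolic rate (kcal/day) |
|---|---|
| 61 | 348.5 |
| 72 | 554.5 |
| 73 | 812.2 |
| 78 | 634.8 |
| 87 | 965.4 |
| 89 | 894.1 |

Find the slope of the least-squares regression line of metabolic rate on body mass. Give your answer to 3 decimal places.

19.995

n = 6, Σx = 460, Σy = 4209.5, Σxy = 333552.2, Σx² = 35808
Sxx = Σx² − (Σx)²/n = 35808 − 35266.666667 = 541.333333
Sxy = Σxy − (Σx)(Σy)/n = 333552.2 − 322728.333333 = 10823.866667
b = Sxy/Sxx = 10823.866667/541.333333 = 19.994828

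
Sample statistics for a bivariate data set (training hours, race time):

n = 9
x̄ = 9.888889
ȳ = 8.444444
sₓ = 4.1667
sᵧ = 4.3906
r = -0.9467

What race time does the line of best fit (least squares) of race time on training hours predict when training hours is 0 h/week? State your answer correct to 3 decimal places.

18.309

b = r · sᵧ/sₓ = -0.9467 · 4.3906/4.1667 = -0.997571
a = ȳ − b·x̄ = 8.444444 − (-0.997571)·9.888889 = 18.309317
ŷ(0) = a + b·0 = 18.309317 + (-0.997571)·0 = 18.309317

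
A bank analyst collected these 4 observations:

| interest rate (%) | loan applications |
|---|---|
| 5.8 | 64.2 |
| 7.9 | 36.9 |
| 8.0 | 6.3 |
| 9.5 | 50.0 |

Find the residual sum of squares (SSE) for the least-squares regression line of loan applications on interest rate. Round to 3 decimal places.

1616.224

n = 4, Σx = 31.2, Σy = 157.4, Σxy = 1189.27, Σx² = 250.3, Σy² = 8022.94
Sxx = Σx² − (Σx)²/n = 250.3 − 243.36 = 6.94
Sxy = Σxy − (Σx)(Σy)/n = 1189.27 − 1227.72 = -38.45
Syy = Σy² − (Σy)²/n = 8022.94 − 6193.69 = 1829.25
b = Sxy/Sxx = -38.45/6.94 = -5.540346
SSE = Syy − b·Sxy = 1829.25 − (-5.540346)·(-38.45) = 1616.223703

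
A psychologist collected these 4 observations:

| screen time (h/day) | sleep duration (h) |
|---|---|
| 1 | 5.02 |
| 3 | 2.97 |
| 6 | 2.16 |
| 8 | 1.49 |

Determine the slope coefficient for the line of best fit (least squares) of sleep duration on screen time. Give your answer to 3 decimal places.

n = 4, Σx = 18, Σy = 11.64, Σxy = 38.81, Σx² = 110
Sxx = Σx² − (Σx)²/n = 110 − 81 = 29
Sxy = Σxy − (Σx)(Σy)/n = 38.81 − 52.38 = -13.57
b = Sxy/Sxx = -13.57/29 = -0.467931

-0.468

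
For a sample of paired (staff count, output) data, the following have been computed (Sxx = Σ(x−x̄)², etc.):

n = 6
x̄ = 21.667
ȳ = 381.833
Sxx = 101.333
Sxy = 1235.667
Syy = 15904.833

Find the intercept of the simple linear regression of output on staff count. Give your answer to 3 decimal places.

117.623

b = Sxy/Sxx = 1235.667/101.333 = 12.194122
a = ȳ − b·x̄ = 381.833 − 12.194122·21.667 = 117.622951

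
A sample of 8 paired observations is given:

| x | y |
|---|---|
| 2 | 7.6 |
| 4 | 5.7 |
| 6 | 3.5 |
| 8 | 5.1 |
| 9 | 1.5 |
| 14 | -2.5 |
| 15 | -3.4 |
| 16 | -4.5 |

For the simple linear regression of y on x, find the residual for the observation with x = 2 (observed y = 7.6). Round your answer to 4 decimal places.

n = 8, Σx = 74, Σy = 13, Σxy = -44.7, Σx² = 878
Sxx = Σx² − (Σx)²/n = 878 − 684.5 = 193.5
Sxy = Σxy − (Σx)(Σy)/n = -44.7 − 120.25 = -164.95
b = Sxy/Sxx = -164.95/193.5 = -0.852455
a = ȳ − b·x̄ = 1.625 − (-0.852455)·9.25 = 9.510207
ŷ(2) = 9.510207 + (-0.852455)·2 = 7.805297
residual = y − ŷ = 7.6 − 7.805297 = -0.205297

-0.2053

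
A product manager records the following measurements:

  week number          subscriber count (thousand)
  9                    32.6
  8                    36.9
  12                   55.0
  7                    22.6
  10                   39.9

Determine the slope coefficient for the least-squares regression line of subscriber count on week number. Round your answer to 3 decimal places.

5.770

n = 5, Σx = 46, Σy = 187, Σxy = 1805.8, Σx² = 438
Sxx = Σx² − (Σx)²/n = 438 − 423.2 = 14.8
Sxy = Σxy − (Σx)(Σy)/n = 1805.8 − 1720.4 = 85.4
b = Sxy/Sxx = 85.4/14.8 = 5.770270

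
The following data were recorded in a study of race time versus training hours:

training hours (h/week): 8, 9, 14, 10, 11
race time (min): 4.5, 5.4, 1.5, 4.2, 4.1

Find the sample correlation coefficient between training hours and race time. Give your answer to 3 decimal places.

n = 5, Σx = 52, Σy = 19.7, Σxy = 192.7, Σx² = 562, Σy² = 86.11
Sxx = Σx² − (Σx)²/n = 562 − 540.8 = 21.2
Sxy = Σxy − (Σx)(Σy)/n = 192.7 − 204.88 = -12.18
Syy = Σy² − (Σy)²/n = 86.11 − 77.618 = 8.492
r = Sxy/√(Sxx·Syy) = -12.18/√(180.0304) = -12.18/13.417541 = -0.907767

-0.908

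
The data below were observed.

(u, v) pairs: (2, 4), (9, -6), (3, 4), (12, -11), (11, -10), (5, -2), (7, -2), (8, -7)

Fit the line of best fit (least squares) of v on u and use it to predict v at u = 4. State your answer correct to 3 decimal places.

n = 8, Σx = 57, Σy = -30, Σxy = -356, Σx² = 497
Sxx = Σx² − (Σx)²/n = 497 − 406.125 = 90.875
Sxy = Σxy − (Σx)(Σy)/n = -356 − (-213.75) = -142.25
b = Sxy/Sxx = -142.25/90.875 = -1.565337
a = ȳ − b·x̄ = -3.75 − (-1.565337)·7.125 = 7.403026
ŷ(4) = a + b·4 = 7.403026 + (-1.565337)·4 = 1.141678

1.142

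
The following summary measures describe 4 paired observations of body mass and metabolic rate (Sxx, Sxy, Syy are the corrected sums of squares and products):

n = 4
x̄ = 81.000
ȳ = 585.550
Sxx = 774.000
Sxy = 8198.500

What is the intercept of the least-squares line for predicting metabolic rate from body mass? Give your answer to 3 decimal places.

b = Sxy/Sxx = 8198.5/774 = 10.592377
a = ȳ − b·x̄ = 585.55 − 10.592377·81 = -272.432558

-272.433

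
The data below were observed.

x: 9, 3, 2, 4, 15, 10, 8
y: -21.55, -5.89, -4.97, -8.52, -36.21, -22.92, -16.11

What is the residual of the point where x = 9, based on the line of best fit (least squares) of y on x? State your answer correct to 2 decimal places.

-0.78

n = 7, Σx = 51, Σy = -116.17, Σxy = -1156.87, Σx² = 499
Sxx = Σx² − (Σx)²/n = 499 − 371.571429 = 127.428571
Sxy = Σxy − (Σx)(Σy)/n = -1156.87 − (-846.381429) = -310.488571
b = Sxy/Sxx = -310.488571/127.428571 = -2.436570
a = ȳ − b·x̄ = -16.595714 − (-2.436570)·7.285714 = 1.156435
ŷ(9) = 1.156435 + (-2.436570)·9 = -20.772691
residual = y − ŷ = -21.55 − (-20.772691) = -0.777309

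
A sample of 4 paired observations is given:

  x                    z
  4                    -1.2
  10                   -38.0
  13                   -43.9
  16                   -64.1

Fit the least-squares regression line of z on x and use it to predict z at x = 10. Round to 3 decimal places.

n = 4, Σx = 43, Σy = -147.2, Σxy = -1981.1, Σx² = 541
Sxx = Σx² − (Σx)²/n = 541 − 462.25 = 78.75
Sxy = Σxy − (Σx)(Σy)/n = -1981.1 − (-1582.4) = -398.7
b = Sxy/Sxx = -398.7/78.75 = -5.062857
a = ȳ − b·x̄ = -36.8 − (-5.062857)·10.75 = 17.625714
ŷ(10) = a + b·10 = 17.625714 + (-5.062857)·10 = -33.002857

-33.003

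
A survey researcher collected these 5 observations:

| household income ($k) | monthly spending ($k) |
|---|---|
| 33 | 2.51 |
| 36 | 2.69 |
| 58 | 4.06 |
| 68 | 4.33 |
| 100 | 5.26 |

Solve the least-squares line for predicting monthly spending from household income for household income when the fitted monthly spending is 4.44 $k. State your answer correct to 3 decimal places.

n = 5, Σx = 295, Σy = 18.85, Σxy = 1235.59, Σx² = 20373
Sxx = Σx² − (Σx)²/n = 20373 − 17405 = 2968
Sxy = Σxy − (Σx)(Σy)/n = 1235.59 − 1112.15 = 123.44
b = Sxy/Sxx = 123.44/2968 = 0.041590
a = ȳ − b·x̄ = 3.77 − 0.041590·59 = 1.316173
Set a + b·x = 4.44: x = (4.44 − 1.316173) / 0.041590 = 75.109527

75.110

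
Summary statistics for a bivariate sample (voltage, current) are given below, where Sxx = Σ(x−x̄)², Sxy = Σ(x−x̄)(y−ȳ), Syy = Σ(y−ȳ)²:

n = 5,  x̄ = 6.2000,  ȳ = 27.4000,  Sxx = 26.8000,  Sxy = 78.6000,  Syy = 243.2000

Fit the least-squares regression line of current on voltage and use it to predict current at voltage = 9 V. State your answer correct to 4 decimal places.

b = Sxy/Sxx = 78.6/26.8 = 2.932836
a = ȳ − b·x̄ = 27.4 − 2.932836·6.2 = 9.216418
ŷ(9) = a + b·9 = 9.216418 + 2.932836·9 = 35.611940

35.6119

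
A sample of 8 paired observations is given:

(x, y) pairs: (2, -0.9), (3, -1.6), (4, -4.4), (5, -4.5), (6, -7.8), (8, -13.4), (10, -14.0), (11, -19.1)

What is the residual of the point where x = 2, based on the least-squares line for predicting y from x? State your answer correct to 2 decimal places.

-0.86

n = 8, Σx = 49, Σy = -65.7, Σxy = -550.8, Σx² = 375
Sxx = Σx² − (Σx)²/n = 375 − 300.125 = 74.875
Sxy = Σxy − (Σx)(Σy)/n = -550.8 − (-402.4125) = -148.3875
b = Sxy/Sxx = -148.3875/74.875 = -1.981803
a = ȳ − b·x̄ = -8.2125 − (-1.981803)·6.125 = 3.926043
ŷ(2) = 3.926043 + (-1.981803)·2 = -0.037563
residual = y − ŷ = -0.9 − (-0.037563) = -0.862437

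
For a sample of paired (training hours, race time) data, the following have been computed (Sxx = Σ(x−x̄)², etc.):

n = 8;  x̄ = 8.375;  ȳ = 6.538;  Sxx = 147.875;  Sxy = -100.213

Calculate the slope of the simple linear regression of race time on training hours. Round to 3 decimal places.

b = Sxy/Sxx = -100.213/147.875 = -0.677687

-0.678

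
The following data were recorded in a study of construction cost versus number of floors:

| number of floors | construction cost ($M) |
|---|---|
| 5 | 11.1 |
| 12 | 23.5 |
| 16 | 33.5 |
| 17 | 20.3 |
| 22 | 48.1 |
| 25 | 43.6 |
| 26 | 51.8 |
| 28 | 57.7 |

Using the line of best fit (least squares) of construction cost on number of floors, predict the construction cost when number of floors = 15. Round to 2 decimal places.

n = 8, Σx = 151, Σy = 289.6, Σxy = 6329.2, Σx² = 3283
Sxx = Σx² − (Σx)²/n = 3283 − 2850.125 = 432.875
Sxy = Σxy − (Σx)(Σy)/n = 6329.2 − 5466.2 = 863
b = Sxy/Sxx = 863/432.875 = 1.993647
a = ȳ − b·x̄ = 36.2 − 1.993647·18.875 = -1.430090
ŷ(15) = a + b·15 = -1.430090 + 1.993647·15 = 28.474617

28.47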